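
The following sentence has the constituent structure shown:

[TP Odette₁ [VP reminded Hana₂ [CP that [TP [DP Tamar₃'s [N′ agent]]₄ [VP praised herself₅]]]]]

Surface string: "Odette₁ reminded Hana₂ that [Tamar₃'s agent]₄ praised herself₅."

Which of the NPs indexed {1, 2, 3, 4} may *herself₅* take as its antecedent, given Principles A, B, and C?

{4}

*herself* is an anaphor, so Principle A applies: it must be bound in its binding domain.
Binding domain of *herself₅*: the embedded TP, whose subject is [Tamar₃'s agent]₄.
*Odette₁* c-commands the anaphor but is outside its binding domain → cannot satisfy Principle A.
*Hana₂* c-commands the anaphor but is outside its binding domain → cannot satisfy Principle A.
*Tamar₃* does not c-command the anaphor → cannot bind it.
*[Tamar₃'s agent]₄* c-commands the anaphor within its binding domain → licit binder.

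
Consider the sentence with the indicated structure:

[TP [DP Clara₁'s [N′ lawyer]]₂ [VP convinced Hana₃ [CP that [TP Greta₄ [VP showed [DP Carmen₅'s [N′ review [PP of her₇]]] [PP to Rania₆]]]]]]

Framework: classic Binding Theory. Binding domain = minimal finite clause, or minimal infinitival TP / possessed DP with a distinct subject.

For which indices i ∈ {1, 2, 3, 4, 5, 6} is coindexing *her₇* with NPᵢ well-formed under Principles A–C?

*her* is a pronoun, so Principle B applies: it must be free in its binding domain.
Binding domain of *her₇*: the possessed DP, whose subject is Carmen₅.
*Clara₁* and the pronoun do not c-command one another → neither Principle B nor Principle C is at stake; coindexation permitted.
*[Clara₁'s lawyer]₂* c-commands the pronoun but from outside its binding domain, and is not c-commanded by it → coindexation permitted.
*Hana₃* c-commands the pronoun but from outside its binding domain, and is not c-commanded by it → coindexation permitted.
*Greta₄* c-commands the pronoun but from outside its binding domain, and is not c-commanded by it → coindexation permitted.
*Carmen₅* c-commands the pronoun within its binding domain → coindexation would violate Principle B.
*Rania₆* and the pronoun do not c-command one another → neither Principle B nor Principle C is at stake; coindexation permitted.

{1, 2, 3, 4, 6}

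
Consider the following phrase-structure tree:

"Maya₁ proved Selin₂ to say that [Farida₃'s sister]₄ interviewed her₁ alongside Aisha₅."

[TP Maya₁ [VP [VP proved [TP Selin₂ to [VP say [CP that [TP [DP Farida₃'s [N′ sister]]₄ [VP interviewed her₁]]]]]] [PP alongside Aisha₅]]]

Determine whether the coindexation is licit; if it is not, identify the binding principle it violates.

The two coindexed NPs are *Maya₁* and *her₁*.
*her₁* is a pronoun; its binding domain is the embedded TP, whose subject is [Farida₃'s sister]₄. Within that domain it is c-commanded only by *[Farida₃'s sister]₄*, which carries a different index — the pronoun is free locally, so Principle B holds.
*Maya₁* is an R-expression; *her₁* does not c-command it, and no other NP shares its index, so Principle C is satisfied.
All principles are respected.

grammatical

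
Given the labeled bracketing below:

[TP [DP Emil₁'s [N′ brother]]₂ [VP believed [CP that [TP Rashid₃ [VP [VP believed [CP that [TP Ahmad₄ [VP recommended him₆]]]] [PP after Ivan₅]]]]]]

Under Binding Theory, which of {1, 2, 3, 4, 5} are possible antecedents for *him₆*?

{1, 2, 3, 5}

*him* is a pronoun, so Principle B applies: it must be free in its binding domain.
Binding domain of *him₆*: the embedded TP, whose subject is Ahmad₄.
*Emil₁* and the pronoun do not c-command one another → neither Principle B nor Principle C is at stake; coindexation permitted.
*[Emil₁'s brother]₂* c-commands the pronoun but from outside its binding domain, and is not c-commanded by it → coindexation permitted.
*Rashid₃* c-commands the pronoun but from outside its binding domain, and is not c-commanded by it → coindexation permitted.
*Ahmad₄* c-commands the pronoun within its binding domain → coindexation would violate Principle B.
*Ivan₅* and the pronoun do not c-command one another → neither Principle B nor Principle C is at stake; coindexation permitted.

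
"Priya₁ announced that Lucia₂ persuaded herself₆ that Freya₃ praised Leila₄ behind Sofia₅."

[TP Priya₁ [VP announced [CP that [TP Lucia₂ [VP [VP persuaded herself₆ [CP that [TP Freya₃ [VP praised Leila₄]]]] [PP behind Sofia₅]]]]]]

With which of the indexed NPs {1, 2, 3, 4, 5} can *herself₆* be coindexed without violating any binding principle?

*herself* is an anaphor, so Principle A applies: it must be bound in its binding domain.
Binding domain of *herself₆*: the embedded TP, whose subject is Lucia₂.
*Priya₁* c-commands the anaphor but is outside its binding domain → cannot satisfy Principle A.
*Lucia₂* c-commands the anaphor within its binding domain → licit binder.
*Freya₃* does not c-command the anaphor → cannot bind it.
*Leila₄* does not c-command the anaphor → cannot bind it.
*Sofia₅* does not c-command the anaphor → cannot bind it.

{2}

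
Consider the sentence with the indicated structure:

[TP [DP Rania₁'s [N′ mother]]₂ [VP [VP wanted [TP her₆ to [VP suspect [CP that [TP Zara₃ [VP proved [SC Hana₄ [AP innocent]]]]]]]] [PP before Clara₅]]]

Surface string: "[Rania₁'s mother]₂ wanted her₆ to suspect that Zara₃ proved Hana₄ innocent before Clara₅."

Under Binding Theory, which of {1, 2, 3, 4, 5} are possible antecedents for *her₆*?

{1, 5}

*her* is a pronoun, so Principle B applies: it must be free in its binding domain.
Binding domain of *her₆*: the matrix TP, whose subject is [Rania₁'s mother]₂.
*Rania₁* and the pronoun do not c-command one another → neither Principle B nor Principle C is at stake; coindexation permitted.
*[Rania₁'s mother]₂* c-commands the pronoun within its binding domain → coindexation would violate Principle B.
*Zara₃*: the pronoun c-commands this R-expression → coindexation would violate Principle C on *Zara₃*.
*Hana₄*: the pronoun c-commands this R-expression → coindexation would violate Principle C on *Hana₄*.
*Clara₅* and the pronoun do not c-command one another → neither Principle B nor Principle C is at stake; coindexation permitted.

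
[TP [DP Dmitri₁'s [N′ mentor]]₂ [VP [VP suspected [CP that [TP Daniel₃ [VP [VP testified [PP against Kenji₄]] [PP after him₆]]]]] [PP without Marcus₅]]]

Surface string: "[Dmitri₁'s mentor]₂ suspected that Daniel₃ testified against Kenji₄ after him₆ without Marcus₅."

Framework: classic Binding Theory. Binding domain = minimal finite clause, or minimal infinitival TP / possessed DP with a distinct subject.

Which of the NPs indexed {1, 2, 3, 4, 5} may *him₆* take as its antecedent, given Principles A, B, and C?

*him* is a pronoun, so Principle B applies: it must be free in its binding domain.
Binding domain of *him₆*: the embedded TP, whose subject is Daniel₃.
*Dmitri₁* and the pronoun do not c-command one another → neither Principle B nor Principle C is at stake; coindexation permitted.
*[Dmitri₁'s mentor]₂* c-commands the pronoun but from outside its binding domain, and is not c-commanded by it → coindexation permitted.
*Daniel₃* c-commands the pronoun within its binding domain → coindexation would violate Principle B.
*Kenji₄* and the pronoun do not c-command one another → neither Principle B nor Principle C is at stake; coindexation permitted.
*Marcus₅* and the pronoun do not c-command one another → neither Principle B nor Principle C is at stake; coindexation permitted.

{1, 2, 4, 5}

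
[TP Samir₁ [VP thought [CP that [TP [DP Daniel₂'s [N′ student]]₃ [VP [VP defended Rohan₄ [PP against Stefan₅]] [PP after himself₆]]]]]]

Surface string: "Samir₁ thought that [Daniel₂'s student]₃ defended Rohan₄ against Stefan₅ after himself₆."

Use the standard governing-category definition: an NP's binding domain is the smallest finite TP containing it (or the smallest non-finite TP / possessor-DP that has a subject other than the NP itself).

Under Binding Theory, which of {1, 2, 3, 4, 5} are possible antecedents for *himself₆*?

*himself* is an anaphor, so Principle A applies: it must be bound in its binding domain.
Binding domain of *himself₆*: the embedded TP, whose subject is [Daniel₂'s student]₃.
*Samir₁* c-commands the anaphor but is outside its binding domain → cannot satisfy Principle A.
*Daniel₂* does not c-command the anaphor → cannot bind it.
*[Daniel₂'s student]₃* c-commands the anaphor within its binding domain → licit binder.
*Rohan₄* does not c-command the anaphor → cannot bind it.
*Stefan₅* does not c-command the anaphor → cannot bind it.

{3}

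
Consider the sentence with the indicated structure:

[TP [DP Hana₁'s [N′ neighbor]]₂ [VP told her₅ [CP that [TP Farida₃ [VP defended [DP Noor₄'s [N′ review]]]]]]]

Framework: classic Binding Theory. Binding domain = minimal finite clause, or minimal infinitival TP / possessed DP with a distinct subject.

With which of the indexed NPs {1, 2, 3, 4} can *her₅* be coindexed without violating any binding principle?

{1}

*her* is a pronoun, so Principle B applies: it must be free in its binding domain.
Binding domain of *her₅*: the matrix TP, whose subject is [Hana₁'s neighbor]₂.
*Hana₁* and the pronoun do not c-command one another → neither Principle B nor Principle C is at stake; coindexation permitted.
*[Hana₁'s neighbor]₂* c-commands the pronoun within its binding domain → coindexation would violate Principle B.
*Farida₃*: the pronoun c-commands this R-expression → coindexation would violate Principle C on *Farida₃*.
*Noor₄*: the pronoun c-commands this R-expression → coindexation would violate Principle C on *Noor₄*.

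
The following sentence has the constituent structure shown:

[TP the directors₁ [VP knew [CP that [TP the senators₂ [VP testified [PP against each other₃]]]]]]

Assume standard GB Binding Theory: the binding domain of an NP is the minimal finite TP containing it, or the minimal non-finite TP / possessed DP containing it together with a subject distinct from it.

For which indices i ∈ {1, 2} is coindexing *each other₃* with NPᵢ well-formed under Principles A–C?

{2}

*each other* is an anaphor, so Principle A applies: it must be bound in its binding domain.
Binding domain of *each other₃*: the embedded TP, whose subject is the senators₂.
*the directors₁* c-commands the anaphor but is outside its binding domain → cannot satisfy Principle A.
*the senators₂* c-commands the anaphor within its binding domain → licit binder.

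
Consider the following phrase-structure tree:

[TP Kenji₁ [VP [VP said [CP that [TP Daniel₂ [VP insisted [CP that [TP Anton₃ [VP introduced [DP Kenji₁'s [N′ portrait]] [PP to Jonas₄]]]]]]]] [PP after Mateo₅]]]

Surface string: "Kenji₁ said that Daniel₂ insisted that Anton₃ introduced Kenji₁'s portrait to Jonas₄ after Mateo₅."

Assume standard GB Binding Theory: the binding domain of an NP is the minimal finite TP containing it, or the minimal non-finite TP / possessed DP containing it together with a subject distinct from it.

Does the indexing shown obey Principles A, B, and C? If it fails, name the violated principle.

Principle C

The two coindexed NPs are *Kenji₁* (the lower occurrence) and *Kenji₁* (the higher occurrence).
*Kenji₁* (the lower occurrence) is an R-expression. Principle C requires it to be free everywhere.
*Kenji₁* (the higher occurrence) c-commands it and carries the same index.
The R-expression is bound → Principle C violation.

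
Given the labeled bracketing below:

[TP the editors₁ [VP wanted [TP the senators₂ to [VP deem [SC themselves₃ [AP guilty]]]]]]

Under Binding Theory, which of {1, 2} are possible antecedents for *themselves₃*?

{2}

*themselves* is an anaphor, so Principle A applies: it must be bound in its binding domain.
Binding domain of *themselves₃*: the embedded TP, whose subject is the senators₂.
*the editors₁* c-commands the anaphor but is outside its binding domain → cannot satisfy Principle A.
*the senators₂* c-commands the anaphor within its binding domain → licit binder.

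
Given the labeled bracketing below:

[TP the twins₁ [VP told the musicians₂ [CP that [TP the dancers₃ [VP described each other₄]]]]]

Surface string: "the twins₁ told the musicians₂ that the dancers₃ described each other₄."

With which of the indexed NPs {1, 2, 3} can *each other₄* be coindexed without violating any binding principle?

*each other* is an anaphor, so Principle A applies: it must be bound in its binding domain.
Binding domain of *each other₄*: the embedded TP, whose subject is the dancers₃.
*the twins₁* c-commands the anaphor but is outside its binding domain → cannot satisfy Principle A.
*the musicians₂* c-commands the anaphor but is outside its binding domain → cannot satisfy Principle A.
*the dancers₃* c-commands the anaphor within its binding domain → licit binder.

{3}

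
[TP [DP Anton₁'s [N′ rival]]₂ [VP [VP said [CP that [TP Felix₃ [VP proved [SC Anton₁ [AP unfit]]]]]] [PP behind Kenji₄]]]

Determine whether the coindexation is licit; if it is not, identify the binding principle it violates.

The two coindexed NPs are *Anton₁* and *Anton₁*.
*Anton₁* is an R-expression; no coindexed NP c-commands it, so Principle C holds.
*Anton₁* is an R-expression; *Anton₁* does not c-command it, and no other NP shares its index, so Principle C is satisfied.
All principles are respected.

grammatical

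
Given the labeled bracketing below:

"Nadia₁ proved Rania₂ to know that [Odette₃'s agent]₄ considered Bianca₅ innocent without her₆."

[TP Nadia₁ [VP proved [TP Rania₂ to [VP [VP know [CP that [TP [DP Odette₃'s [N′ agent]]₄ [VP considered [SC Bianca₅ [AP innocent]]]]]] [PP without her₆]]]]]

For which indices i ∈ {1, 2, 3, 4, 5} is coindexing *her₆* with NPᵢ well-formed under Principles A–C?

{1, 3, 4, 5}

*her* is a pronoun, so Principle B applies: it must be free in its binding domain.
Binding domain of *her₆*: the embedded TP, whose subject is Rania₂.
*Nadia₁* c-commands the pronoun but from outside its binding domain, and is not c-commanded by it → coindexation permitted.
*Rania₂* c-commands the pronoun within its binding domain → coindexation would violate Principle B.
*Odette₃* and the pronoun do not c-command one another → neither Principle B nor Principle C is at stake; coindexation permitted.
*[Odette₃'s agent]₄* and the pronoun do not c-command one another → neither Principle B nor Principle C is at stake; coindexation permitted.
*Bianca₅* and the pronoun do not c-command one another → neither Principle B nor Principle C is at stake; coindexation permitted.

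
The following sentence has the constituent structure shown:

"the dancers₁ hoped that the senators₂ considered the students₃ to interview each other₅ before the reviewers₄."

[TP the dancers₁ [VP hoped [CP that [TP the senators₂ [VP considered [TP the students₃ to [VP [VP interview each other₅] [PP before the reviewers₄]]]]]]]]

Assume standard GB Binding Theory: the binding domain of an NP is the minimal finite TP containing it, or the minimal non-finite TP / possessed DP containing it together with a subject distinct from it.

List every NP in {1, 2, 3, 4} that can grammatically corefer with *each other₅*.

*each other* is an anaphor, so Principle A applies: it must be bound in its binding domain.
Binding domain of *each other₅*: the embedded TP, whose subject is the students₃.
*the dancers₁* c-commands the anaphor but is outside its binding domain → cannot satisfy Principle A.
*the senators₂* c-commands the anaphor but is outside its binding domain → cannot satisfy Principle A.
*the students₃* c-commands the anaphor within its binding domain → licit binder.
*the reviewers₄* does not c-command the anaphor → cannot bind it.

{3}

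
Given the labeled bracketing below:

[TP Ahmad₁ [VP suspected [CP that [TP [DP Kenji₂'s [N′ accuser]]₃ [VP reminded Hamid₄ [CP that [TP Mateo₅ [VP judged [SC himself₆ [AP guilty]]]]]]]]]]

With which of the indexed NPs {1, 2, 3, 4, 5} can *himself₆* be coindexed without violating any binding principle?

{5}

*himself* is an anaphor, so Principle A applies: it must be bound in its binding domain.
Binding domain of *himself₆*: the embedded TP, whose subject is Mateo₅.
*Ahmad₁* c-commands the anaphor but is outside its binding domain → cannot satisfy Principle A.
*Kenji₂* does not c-command the anaphor → cannot bind it.
*[Kenji₂'s accuser]₃* c-commands the anaphor but is outside its binding domain → cannot satisfy Principle A.
*Hamid₄* c-commands the anaphor but is outside its binding domain → cannot satisfy Principle A.
*Mateo₅* c-commands the anaphor within its binding domain → licit binder.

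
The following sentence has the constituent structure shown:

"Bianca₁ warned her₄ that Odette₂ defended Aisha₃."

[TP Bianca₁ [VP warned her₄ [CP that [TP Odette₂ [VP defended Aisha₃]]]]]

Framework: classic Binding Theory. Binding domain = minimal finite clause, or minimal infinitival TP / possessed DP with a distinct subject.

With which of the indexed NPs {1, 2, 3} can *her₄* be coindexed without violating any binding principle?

*her* is a pronoun, so Principle B applies: it must be free in its binding domain.
Binding domain of *her₄*: the matrix TP, whose subject is Bianca₁.
*Bianca₁* c-commands the pronoun within its binding domain → coindexation would violate Principle B.
*Odette₂*: the pronoun c-commands this R-expression → coindexation would violate Principle C on *Odette₂*.
*Aisha₃*: the pronoun c-commands this R-expression → coindexation would violate Principle C on *Aisha₃*.

none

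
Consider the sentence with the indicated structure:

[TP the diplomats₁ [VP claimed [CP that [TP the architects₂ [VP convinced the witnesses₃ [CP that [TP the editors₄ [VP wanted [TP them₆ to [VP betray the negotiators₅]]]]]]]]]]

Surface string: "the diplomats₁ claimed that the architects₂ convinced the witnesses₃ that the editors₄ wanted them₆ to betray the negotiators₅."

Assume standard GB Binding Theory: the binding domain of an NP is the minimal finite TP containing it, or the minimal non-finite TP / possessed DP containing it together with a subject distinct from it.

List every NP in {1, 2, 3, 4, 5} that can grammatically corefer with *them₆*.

{1, 2, 3}

*them* is a pronoun, so Principle B applies: it must be free in its binding domain.
Binding domain of *them₆*: the embedded TP, whose subject is the editors₄.
*the diplomats₁* c-commands the pronoun but from outside its binding domain, and is not c-commanded by it → coindexation permitted.
*the architects₂* c-commands the pronoun but from outside its binding domain, and is not c-commanded by it → coindexation permitted.
*the witnesses₃* c-commands the pronoun but from outside its binding domain, and is not c-commanded by it → coindexation permitted.
*the editors₄* c-commands the pronoun within its binding domain → coindexation would violate Principle B.
*the negotiators₅*: the pronoun c-commands this R-expression → coindexation would violate Principle C on *the negotiators₅*.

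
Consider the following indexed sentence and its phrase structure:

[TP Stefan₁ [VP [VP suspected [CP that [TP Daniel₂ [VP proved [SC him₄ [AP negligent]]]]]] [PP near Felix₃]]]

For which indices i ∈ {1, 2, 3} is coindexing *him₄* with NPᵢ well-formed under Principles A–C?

{1, 3}

*him* is a pronoun, so Principle B applies: it must be free in its binding domain.
Binding domain of *him₄*: the embedded TP, whose subject is Daniel₂.
*Stefan₁* c-commands the pronoun but from outside its binding domain, and is not c-commanded by it → coindexation permitted.
*Daniel₂* c-commands the pronoun within its binding domain → coindexation would violate Principle B.
*Felix₃* and the pronoun do not c-command one another → neither Principle B nor Principle C is at stake; coindexation permitted.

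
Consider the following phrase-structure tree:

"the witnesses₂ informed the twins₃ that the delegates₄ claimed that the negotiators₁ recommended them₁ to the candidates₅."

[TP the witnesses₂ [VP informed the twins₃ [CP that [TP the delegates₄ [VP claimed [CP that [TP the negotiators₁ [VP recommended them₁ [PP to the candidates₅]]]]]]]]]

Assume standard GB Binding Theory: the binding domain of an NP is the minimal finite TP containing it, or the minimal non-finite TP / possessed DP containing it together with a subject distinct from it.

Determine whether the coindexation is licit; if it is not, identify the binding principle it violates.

The two coindexed NPs are *the negotiators₁* and *them₁*.
*them₁* is a pronoun. Its binding domain is the embedded TP, whose subject is the negotiators₁.
*the negotiators₁* c-commands it within that domain and carries the same index.
The pronoun is locally bound → Principle B violation.

Principle B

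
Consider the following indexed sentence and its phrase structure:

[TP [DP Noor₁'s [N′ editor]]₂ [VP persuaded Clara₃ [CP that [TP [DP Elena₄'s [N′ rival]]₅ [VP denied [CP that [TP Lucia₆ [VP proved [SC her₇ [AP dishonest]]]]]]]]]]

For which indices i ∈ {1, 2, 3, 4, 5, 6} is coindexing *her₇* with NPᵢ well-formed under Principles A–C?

*her* is a pronoun, so Principle B applies: it must be free in its binding domain.
Binding domain of *her₇*: the embedded TP, whose subject is Lucia₆.
*Noor₁* and the pronoun do not c-command one another → neither Principle B nor Principle C is at stake; coindexation permitted.
*[Noor₁'s editor]₂* c-commands the pronoun but from outside its binding domain, and is not c-commanded by it → coindexation permitted.
*Clara₃* c-commands the pronoun but from outside its binding domain, and is not c-commanded by it → coindexation permitted.
*Elena₄* and the pronoun do not c-command one another → neither Principle B nor Principle C is at stake; coindexation permitted.
*[Elena₄'s rival]₅* c-commands the pronoun but from outside its binding domain, and is not c-commanded by it → coindexation permitted.
*Lucia₆* c-commands the pronoun within its binding domain → coindexation would violate Principle B.

{1, 2, 3, 4, 5}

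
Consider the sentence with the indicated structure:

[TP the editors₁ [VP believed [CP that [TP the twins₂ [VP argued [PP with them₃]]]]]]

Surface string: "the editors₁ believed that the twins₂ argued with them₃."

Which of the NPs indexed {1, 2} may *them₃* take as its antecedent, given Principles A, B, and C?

*them* is a pronoun, so Principle B applies: it must be free in its binding domain.
Binding domain of *them₃*: the embedded TP, whose subject is the twins₂.
*the editors₁* c-commands the pronoun but from outside its binding domain, and is not c-commanded by it → coindexation permitted.
*the twins₂* c-commands the pronoun within its binding domain → coindexation would violate Principle B.

{1}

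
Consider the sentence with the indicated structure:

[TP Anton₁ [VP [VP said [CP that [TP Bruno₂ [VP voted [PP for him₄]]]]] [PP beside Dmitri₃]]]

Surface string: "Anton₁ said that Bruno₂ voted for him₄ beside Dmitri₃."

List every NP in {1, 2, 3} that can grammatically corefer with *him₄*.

{1, 3}

*him* is a pronoun, so Principle B applies: it must be free in its binding domain.
Binding domain of *him₄*: the embedded TP, whose subject is Bruno₂.
*Anton₁* c-commands the pronoun but from outside its binding domain, and is not c-commanded by it → coindexation permitted.
*Bruno₂* c-commands the pronoun within its binding domain → coindexation would violate Principle B.
*Dmitri₃* and the pronoun do not c-command one another → neither Principle B nor Principle C is at stake; coindexation permitted.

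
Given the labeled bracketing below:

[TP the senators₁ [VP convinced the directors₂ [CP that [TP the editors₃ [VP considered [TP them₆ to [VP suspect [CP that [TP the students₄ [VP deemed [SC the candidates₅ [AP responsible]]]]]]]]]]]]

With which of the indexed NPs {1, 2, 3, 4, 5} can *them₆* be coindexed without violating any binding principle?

*them* is a pronoun, so Principle B applies: it must be free in its binding domain.
Binding domain of *them₆*: the embedded TP, whose subject is the editors₃.
*the senators₁* c-commands the pronoun but from outside its binding domain, and is not c-commanded by it → coindexation permitted.
*the directors₂* c-commands the pronoun but from outside its binding domain, and is not c-commanded by it → coindexation permitted.
*the editors₃* c-commands the pronoun within its binding domain → coindexation would violate Principle B.
*the students₄*: the pronoun c-commands this R-expression → coindexation would violate Principle C on *the students₄*.
*the candidates₅*: the pronoun c-commands this R-expression → coindexation would violate Principle C on *the candidates₅*.

{1, 2}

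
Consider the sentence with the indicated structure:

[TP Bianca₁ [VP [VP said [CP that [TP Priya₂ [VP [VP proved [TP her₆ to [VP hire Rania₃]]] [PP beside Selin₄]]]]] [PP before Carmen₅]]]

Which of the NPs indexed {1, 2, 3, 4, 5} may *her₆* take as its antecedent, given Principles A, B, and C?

*her* is a pronoun, so Principle B applies: it must be free in its binding domain.
Binding domain of *her₆*: the embedded TP, whose subject is Priya₂.
*Bianca₁* c-commands the pronoun but from outside its binding domain, and is not c-commanded by it → coindexation permitted.
*Priya₂* c-commands the pronoun within its binding domain → coindexation would violate Principle B.
*Rania₃*: the pronoun c-commands this R-expression → coindexation would violate Principle C on *Rania₃*.
*Selin₄* and the pronoun do not c-command one another → neither Principle B nor Principle C is at stake; coindexation permitted.
*Carmen₅* and the pronoun do not c-command one another → neither Principle B nor Principle C is at stake; coindexation permitted.

{1, 4, 5}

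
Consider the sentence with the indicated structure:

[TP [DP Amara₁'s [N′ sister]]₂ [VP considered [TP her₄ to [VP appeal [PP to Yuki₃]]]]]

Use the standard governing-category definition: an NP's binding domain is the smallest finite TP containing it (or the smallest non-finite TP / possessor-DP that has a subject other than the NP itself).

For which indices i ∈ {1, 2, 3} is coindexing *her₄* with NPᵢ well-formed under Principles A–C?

*her* is a pronoun, so Principle B applies: it must be free in its binding domain.
Binding domain of *her₄*: the matrix TP, whose subject is [Amara₁'s sister]₂.
*Amara₁* and the pronoun do not c-command one another → neither Principle B nor Principle C is at stake; coindexation permitted.
*[Amara₁'s sister]₂* c-commands the pronoun within its binding domain → coindexation would violate Principle B.
*Yuki₃*: the pronoun c-commands this R-expression → coindexation would violate Principle C on *Yuki₃*.

{1}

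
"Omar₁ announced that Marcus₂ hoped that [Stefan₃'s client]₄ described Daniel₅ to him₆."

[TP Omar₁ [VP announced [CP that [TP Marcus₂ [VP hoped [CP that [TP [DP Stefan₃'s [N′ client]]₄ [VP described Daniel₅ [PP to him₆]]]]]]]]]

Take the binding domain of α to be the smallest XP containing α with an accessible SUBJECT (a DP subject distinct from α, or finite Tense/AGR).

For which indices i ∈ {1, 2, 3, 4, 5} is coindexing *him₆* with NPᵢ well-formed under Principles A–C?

*him* is a pronoun, so Principle B applies: it must be free in its binding domain.
Binding domain of *him₆*: the embedded TP, whose subject is [Stefan₃'s client]₄.
*Omar₁* c-commands the pronoun but from outside its binding domain, and is not c-commanded by it → coindexation permitted.
*Marcus₂* c-commands the pronoun but from outside its binding domain, and is not c-commanded by it → coindexation permitted.
*Stefan₃* and the pronoun do not c-command one another → neither Principle B nor Principle C is at stake; coindexation permitted.
*[Stefan₃'s client]₄* c-commands the pronoun within its binding domain → coindexation would violate Principle B.
*Daniel₅* c-commands the pronoun within its binding domain → coindexation would violate Principle B.

{1, 2, 3}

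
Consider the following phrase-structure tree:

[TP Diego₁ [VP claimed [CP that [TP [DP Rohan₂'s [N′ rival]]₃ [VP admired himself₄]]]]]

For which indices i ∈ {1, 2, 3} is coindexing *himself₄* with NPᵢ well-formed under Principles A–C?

{3}

*himself* is an anaphor, so Principle A applies: it must be bound in its binding domain.
Binding domain of *himself₄*: the embedded TP, whose subject is [Rohan₂'s rival]₃.
*Diego₁* c-commands the anaphor but is outside its binding domain → cannot satisfy Principle A.
*Rohan₂* does not c-command the anaphor → cannot bind it.
*[Rohan₂'s rival]₃* c-commands the anaphor within its binding domain → licit binder.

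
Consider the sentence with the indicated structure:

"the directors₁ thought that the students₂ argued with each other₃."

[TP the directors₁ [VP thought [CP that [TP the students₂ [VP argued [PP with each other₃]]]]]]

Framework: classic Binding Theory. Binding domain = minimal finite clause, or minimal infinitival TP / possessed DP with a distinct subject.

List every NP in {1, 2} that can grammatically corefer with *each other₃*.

*each other* is an anaphor, so Principle A applies: it must be bound in its binding domain.
Binding domain of *each other₃*: the embedded TP, whose subject is the students₂.
*the directors₁* c-commands the anaphor but is outside its binding domain → cannot satisfy Principle A.
*the students₂* c-commands the anaphor within its binding domain → licit binder.

{2}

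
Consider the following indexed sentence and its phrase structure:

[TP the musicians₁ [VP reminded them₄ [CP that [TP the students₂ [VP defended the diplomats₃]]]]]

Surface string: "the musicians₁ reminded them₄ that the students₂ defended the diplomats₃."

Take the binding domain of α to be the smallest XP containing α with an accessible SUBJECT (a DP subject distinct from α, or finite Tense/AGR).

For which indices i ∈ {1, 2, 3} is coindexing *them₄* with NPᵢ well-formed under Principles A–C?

*them* is a pronoun, so Principle B applies: it must be free in its binding domain.
Binding domain of *them₄*: the matrix TP, whose subject is the musicians₁.
*the musicians₁* c-commands the pronoun within its binding domain → coindexation would violate Principle B.
*the students₂*: the pronoun c-commands this R-expression → coindexation would violate Principle C on *the students₂*.
*the diplomats₃*: the pronoun c-commands this R-expression → coindexation would violate Principle C on *the diplomats₃*.

none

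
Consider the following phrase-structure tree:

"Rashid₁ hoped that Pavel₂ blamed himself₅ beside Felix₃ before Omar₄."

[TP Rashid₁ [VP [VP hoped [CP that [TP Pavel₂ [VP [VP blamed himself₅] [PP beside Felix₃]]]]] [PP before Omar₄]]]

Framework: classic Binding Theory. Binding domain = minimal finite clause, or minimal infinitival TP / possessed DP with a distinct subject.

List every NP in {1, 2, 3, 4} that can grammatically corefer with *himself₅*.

{2}

*himself* is an anaphor, so Principle A applies: it must be bound in its binding domain.
Binding domain of *himself₅*: the embedded TP, whose subject is Pavel₂.
*Rashid₁* c-commands the anaphor but is outside its binding domain → cannot satisfy Principle A.
*Pavel₂* c-commands the anaphor within its binding domain → licit binder.
*Felix₃* does not c-command the anaphor → cannot bind it.
*Omar₄* does not c-command the anaphor → cannot bind it.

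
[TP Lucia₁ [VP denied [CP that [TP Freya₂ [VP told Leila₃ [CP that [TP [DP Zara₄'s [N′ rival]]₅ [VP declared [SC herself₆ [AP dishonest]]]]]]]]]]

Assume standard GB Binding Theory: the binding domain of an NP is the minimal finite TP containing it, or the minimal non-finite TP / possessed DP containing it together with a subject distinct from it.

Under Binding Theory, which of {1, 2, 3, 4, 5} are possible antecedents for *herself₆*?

*herself* is an anaphor, so Principle A applies: it must be bound in its binding domain.
Binding domain of *herself₆*: the embedded TP, whose subject is [Zara₄'s rival]₅.
*Lucia₁* c-commands the anaphor but is outside its binding domain → cannot satisfy Principle A.
*Freya₂* c-commands the anaphor but is outside its binding domain → cannot satisfy Principle A.
*Leila₃* c-commands the anaphor but is outside its binding domain → cannot satisfy Principle A.
*Zara₄* does not c-command the anaphor → cannot bind it.
*[Zara₄'s rival]₅* c-commands the anaphor within its binding domain → licit binder.

{5}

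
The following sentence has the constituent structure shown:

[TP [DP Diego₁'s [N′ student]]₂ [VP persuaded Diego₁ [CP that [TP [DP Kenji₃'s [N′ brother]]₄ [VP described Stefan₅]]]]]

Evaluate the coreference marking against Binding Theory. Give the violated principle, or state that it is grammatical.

grammatical

The two coindexed NPs are *Diego₁* and *Diego₁*.
*Diego₁* is an R-expression; no coindexed NP c-commands it, so Principle C holds.
*Diego₁* is an R-expression; *Diego₁* does not c-command it, and no other NP shares its index, so Principle C is satisfied.
All principles are respected.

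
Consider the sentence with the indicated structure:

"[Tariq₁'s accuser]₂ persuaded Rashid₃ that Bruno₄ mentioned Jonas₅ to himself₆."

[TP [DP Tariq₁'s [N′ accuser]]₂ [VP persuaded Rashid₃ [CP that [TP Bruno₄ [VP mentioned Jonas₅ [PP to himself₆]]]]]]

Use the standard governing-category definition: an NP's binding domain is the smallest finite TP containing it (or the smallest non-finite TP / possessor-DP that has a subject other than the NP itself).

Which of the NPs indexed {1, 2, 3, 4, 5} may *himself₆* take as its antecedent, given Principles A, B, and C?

{4, 5}

*himself* is an anaphor, so Principle A applies: it must be bound in its binding domain.
Binding domain of *himself₆*: the embedded TP, whose subject is Bruno₄.
*Tariq₁* does not c-command the anaphor → cannot bind it.
*[Tariq₁'s accuser]₂* c-commands the anaphor but is outside its binding domain → cannot satisfy Principle A.
*Rashid₃* c-commands the anaphor but is outside its binding domain → cannot satisfy Principle A.
*Bruno₄* c-commands the anaphor within its binding domain → licit binder.
*Jonas₅* c-commands the anaphor within its binding domain → licit binder.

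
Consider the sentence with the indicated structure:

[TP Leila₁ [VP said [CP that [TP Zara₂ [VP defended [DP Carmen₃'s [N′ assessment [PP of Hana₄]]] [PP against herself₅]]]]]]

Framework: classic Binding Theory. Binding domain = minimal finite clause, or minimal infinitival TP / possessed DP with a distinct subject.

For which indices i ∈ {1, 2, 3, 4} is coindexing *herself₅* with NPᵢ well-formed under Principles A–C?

*herself* is an anaphor, so Principle A applies: it must be bound in its binding domain.
Binding domain of *herself₅*: the embedded TP, whose subject is Zara₂.
*Leila₁* c-commands the anaphor but is outside its binding domain → cannot satisfy Principle A.
*Zara₂* c-commands the anaphor within its binding domain → licit binder.
*Carmen₃* does not c-command the anaphor → cannot bind it.
*Hana₄* does not c-command the anaphor → cannot bind it.

{2}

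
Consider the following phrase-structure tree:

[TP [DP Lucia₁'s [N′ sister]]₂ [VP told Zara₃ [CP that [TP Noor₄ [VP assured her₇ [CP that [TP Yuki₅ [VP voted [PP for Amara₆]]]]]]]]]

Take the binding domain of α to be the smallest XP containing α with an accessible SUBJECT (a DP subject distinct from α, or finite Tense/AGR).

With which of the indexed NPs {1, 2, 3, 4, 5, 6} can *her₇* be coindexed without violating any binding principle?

*her* is a pronoun, so Principle B applies: it must be free in its binding domain.
Binding domain of *her₇*: the embedded TP, whose subject is Noor₄.
*Lucia₁* and the pronoun do not c-command one another → neither Principle B nor Principle C is at stake; coindexation permitted.
*[Lucia₁'s sister]₂* c-commands the pronoun but from outside its binding domain, and is not c-commanded by it → coindexation permitted.
*Zara₃* c-commands the pronoun but from outside its binding domain, and is not c-commanded by it → coindexation permitted.
*Noor₄* c-commands the pronoun within its binding domain → coindexation would violate Principle B.
*Yuki₅*: the pronoun c-commands this R-expression → coindexation would violate Principle C on *Yuki₅*.
*Amara₆*: the pronoun c-commands this R-expression → coindexation would violate Principle C on *Amara₆*.

{1, 2, 3}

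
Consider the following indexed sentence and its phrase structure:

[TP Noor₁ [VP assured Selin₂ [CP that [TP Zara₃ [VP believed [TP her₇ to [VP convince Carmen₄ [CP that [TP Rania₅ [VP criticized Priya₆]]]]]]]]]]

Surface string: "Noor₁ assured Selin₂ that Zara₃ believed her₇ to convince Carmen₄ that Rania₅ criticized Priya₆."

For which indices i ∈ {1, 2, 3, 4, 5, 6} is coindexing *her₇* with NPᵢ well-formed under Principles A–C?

*her* is a pronoun, so Principle B applies: it must be free in its binding domain.
Binding domain of *her₇*: the embedded TP, whose subject is Zara₃.
*Noor₁* c-commands the pronoun but from outside its binding domain, and is not c-commanded by it → coindexation permitted.
*Selin₂* c-commands the pronoun but from outside its binding domain, and is not c-commanded by it → coindexation permitted.
*Zara₃* c-commands the pronoun within its binding domain → coindexation would violate Principle B.
*Carmen₄*: the pronoun c-commands this R-expression → coindexation would violate Principle C on *Carmen₄*.
*Rania₅*: the pronoun c-commands this R-expression → coindexation would violate Principle C on *Rania₅*.
*Priya₆*: the pronoun c-commands this R-expression → coindexation would violate Principle C on *Priya₆*.

{1, 2}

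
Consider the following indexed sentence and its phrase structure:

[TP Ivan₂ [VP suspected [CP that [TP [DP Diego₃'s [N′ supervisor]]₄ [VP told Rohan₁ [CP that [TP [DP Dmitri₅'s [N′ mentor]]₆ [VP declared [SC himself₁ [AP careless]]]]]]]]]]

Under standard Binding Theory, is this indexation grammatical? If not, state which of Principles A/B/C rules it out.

Principle A

The two coindexed NPs are *Rohan₁* and *himself₁*.
*himself₁* is an anaphor. Principle A requires it to be bound within its binding domain — the embedded TP, whose subject is [Dmitri₅'s mentor]₆.
Within that domain it is c-commanded by *[Dmitri₅'s mentor]₆*, which does not share its index.
*Rohan₁* does c-command the anaphor, but from outside its binding domain.
The anaphor is unbound in its domain → Principle A violation.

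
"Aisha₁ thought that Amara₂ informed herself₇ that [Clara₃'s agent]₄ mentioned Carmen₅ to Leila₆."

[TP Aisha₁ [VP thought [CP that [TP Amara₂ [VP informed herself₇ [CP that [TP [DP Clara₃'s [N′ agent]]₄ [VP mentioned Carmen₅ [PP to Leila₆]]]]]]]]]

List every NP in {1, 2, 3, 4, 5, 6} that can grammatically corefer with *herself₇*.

{2}

*herself* is an anaphor, so Principle A applies: it must be bound in its binding domain.
Binding domain of *herself₇*: the embedded TP, whose subject is Amara₂.
*Aisha₁* c-commands the anaphor but is outside its binding domain → cannot satisfy Principle A.
*Amara₂* c-commands the anaphor within its binding domain → licit binder.
*Clara₃* does not c-command the anaphor → cannot bind it.
*[Clara₃'s agent]₄* does not c-command the anaphor → cannot bind it.
*Carmen₅* does not c-command the anaphor → cannot bind it.
*Leila₆* does not c-command the anaphor → cannot bind it.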